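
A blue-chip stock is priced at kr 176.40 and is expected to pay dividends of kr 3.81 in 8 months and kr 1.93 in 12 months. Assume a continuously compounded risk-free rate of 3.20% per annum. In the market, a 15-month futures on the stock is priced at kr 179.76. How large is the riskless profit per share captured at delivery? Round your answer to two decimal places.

kr 1.99 per share

PV(dividends) I = 3.81·e^(−0.0320·8/12) + 1.93·e^(−0.0320·12/12) = 5.5988
Fair futures F* = (S − I)·e^(rT) = (176.40 − 5.5988)·e^0.040000 = 170.8012 × 1.040811 = 177.7718
Market kr 179.76 > fair 177.7718: forward overpriced → cash-and-carry (borrow at r, buy the stock and collect the dividends, short the forward).
Profit at T = |F_mkt − F*| = |179.76 − 177.7718| = kr 1.99 per share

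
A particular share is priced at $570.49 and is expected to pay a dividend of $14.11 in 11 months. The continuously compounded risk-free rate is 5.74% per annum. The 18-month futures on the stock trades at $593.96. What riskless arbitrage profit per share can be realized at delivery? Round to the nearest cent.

PV(dividends) I = 14.11·e^(−0.0574·11/12) = 13.3868
Fair futures F* = (S − I)·e^(rT) = (570.49 − 13.3868)·e^0.086100 = 557.1032 × 1.089915 = 607.1951
Market $593.96 < fair 607.1951: forward underpriced → reverse cash-and-carry (short the stock, invest proceeds at r, pay the dividends, go long the forward).
Profit at T = |F_mkt − F*| = |593.96 − 607.1951| = $13.24 per share

$13.24 per share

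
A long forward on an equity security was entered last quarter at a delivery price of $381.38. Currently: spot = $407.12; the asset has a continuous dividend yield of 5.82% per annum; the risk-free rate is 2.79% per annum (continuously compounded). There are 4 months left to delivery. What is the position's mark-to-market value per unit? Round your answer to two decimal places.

$21.45

Current fair forward for the remaining 4 months: F = S·e^((r − q)·T), (r − q) = 0.0279 − 0.0582 = -0.0303
F = 407.12 · e^(-0.0303 × 4/12) = 407.12 × 0.989951 = 403.0289
Value of long forward = (F − K)·e^(−rT) = (403.0289 − 381.38) · e^(−0.0279·4/12)
= 21.6489 × 0.990743 = 21.45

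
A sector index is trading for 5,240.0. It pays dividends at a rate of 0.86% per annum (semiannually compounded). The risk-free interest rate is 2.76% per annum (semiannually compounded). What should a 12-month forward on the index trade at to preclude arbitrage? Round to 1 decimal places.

F = S · (1+r/2)^(2T) / (1+q/2)^(2T)
= 5240.0 × 1.027790 / 1.008618 = 5240.0 × 1.019008
F = 5,339.6

5,339.6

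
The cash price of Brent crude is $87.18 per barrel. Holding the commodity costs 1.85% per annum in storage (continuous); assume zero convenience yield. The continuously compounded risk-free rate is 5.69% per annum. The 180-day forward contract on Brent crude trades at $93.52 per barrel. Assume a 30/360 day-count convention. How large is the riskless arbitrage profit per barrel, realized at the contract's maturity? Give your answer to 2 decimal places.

Fair forward: F* = S·e^(carry·T), with carry = (r + u) = 0.0569 + 0.0185 = 0.0754
F* = 87.18 · e^(0.0754 × 180/360) = 87.18 · e^0.037700 = 87.18 × 1.038420 = $90.5295
Market $93.52 > fair $90.5295: forward overpriced → cash-and-carry (buy spot, short the forward).
At maturity, profit = |F_mkt − F*| = |93.52 − 90.5295| = $2.99 per barrel

$2.99 per barrel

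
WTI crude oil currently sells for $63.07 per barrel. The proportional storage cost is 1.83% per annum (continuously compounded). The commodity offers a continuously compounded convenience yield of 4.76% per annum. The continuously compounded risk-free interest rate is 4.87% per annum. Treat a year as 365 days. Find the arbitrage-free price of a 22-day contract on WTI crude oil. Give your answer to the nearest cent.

Net carry = r + u − y = 0.0487 + 0.0183 − 0.0476 = 0.0194
F = S·e^((r+u−y)T) = 63.07 · e^(0.0194 × 22/365) = 63.07 · e^0.001169
= 63.07 × 1.001170 = $63.14 per barrel

$63.14 per barrel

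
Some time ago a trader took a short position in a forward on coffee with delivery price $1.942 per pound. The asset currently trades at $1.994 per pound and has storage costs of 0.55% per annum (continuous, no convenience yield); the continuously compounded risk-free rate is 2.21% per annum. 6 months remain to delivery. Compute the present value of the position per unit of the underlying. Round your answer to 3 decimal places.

Current fair forward for the remaining 6 months: F = S·e^((r + u)·T), (r + u) = 0.0221 + 0.0055 = 0.0276
F = 1.994 · e^(0.0276 × 6/12) = 1.994 × 1.013896 = 2.0217
Value of long forward = (F − K)·e^(−rT) = (2.0217 − 1.942) · e^(−0.0221·6/12)
= 0.0797 × 0.989011 = 0.079
Short position value = −(long value) = -$0.079

-$0.079 per pound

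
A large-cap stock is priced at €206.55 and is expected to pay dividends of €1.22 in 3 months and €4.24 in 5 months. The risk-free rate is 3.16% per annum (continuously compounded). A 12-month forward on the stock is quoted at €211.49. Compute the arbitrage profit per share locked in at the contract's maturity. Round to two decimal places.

€3.88 per share

PV(dividends) I = 1.22·e^(−0.0316·3/12) + 4.24·e^(−0.0316·5/12) = 5.3949
Fair forward F* = (S − I)·e^(rT) = (206.55 − 5.3949)·e^0.031600 = 201.1551 × 1.032105 = 207.6132
Market €211.49 > fair 207.6132: forward overpriced → cash-and-carry (borrow at r, buy the stock and collect the dividends, short the forward).
Profit at T = |F_mkt − F*| = |211.49 − 207.6132| = €3.88 per share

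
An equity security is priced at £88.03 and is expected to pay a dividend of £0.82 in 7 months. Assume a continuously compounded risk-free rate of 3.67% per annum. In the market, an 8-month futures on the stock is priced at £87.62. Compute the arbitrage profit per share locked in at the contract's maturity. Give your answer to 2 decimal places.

PV(dividends) I = 0.82·e^(−0.0367·7/12) = 0.8026
Fair futures F* = (S − I)·e^(rT) = (88.03 − 0.8026)·e^0.024467 = 87.2274 × 1.024769 = 89.3879
Market £87.62 < fair 89.3879: forward underpriced → reverse cash-and-carry (short the stock, invest proceeds at r, pay the dividends, go long the forward).
Profit at T = |F_mkt − F*| = |87.62 − 89.3879| = £1.77 per share

£1.77 per share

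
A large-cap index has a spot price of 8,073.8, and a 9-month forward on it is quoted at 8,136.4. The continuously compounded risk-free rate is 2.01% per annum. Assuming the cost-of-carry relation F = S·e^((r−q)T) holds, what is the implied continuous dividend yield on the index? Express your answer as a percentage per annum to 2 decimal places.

From F = S·e^((r−q)T): (r − q) = ln(F/S)/T
ln(8136.4/8073.8) = ln(1.007753) = 0.007723
(r − q) = 0.007723 / (9/12) = 0.010297
q = r − ln(F/S)/T = 0.0201 − 0.010297 = 0.009803
q = 0.98%

0.98%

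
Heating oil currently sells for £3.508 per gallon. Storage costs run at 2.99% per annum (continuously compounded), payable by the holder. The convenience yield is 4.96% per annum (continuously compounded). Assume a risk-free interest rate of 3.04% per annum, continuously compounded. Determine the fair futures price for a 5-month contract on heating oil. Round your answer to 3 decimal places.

£3.524 per gallon

Net carry = r + u − y = 0.0304 + 0.0299 − 0.0496 = 0.0107
F = S·e^((r+u−y)T) = 3.508 · e^(0.0107 × 5/12) = 3.508 · e^0.004458
= 3.508 × 1.004468 = £3.524 per gallon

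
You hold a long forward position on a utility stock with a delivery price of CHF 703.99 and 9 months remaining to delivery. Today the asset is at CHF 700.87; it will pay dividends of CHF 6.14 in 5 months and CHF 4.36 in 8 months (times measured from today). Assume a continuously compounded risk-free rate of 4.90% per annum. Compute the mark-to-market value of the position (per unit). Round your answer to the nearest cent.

CHF 12.05

PV(remaining dividends) I = 6.14·e^(−0.0490·5/12) + 4.36·e^(−0.0490·8/12) = 10.2358
Current forward F = (S − I)·e^(rT) = (700.87 − 10.2358)·e^(0.0490·9/12) = 690.6342 × 1.037434 = 716.4874
Value (long) = (F − K)·e^(−rT) = (716.4874 − 703.99) × 0.963917 = 12.0465
Value = CHF 12.05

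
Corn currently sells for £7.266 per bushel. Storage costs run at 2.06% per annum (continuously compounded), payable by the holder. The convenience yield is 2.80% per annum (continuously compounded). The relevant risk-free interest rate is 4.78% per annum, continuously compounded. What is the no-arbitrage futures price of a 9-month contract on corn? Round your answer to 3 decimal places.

Net carry = r + u − y = 0.0478 + 0.0206 − 0.0280 = 0.0404
F = S·e^((r+u−y)T) = 7.266 · e^(0.0404 × 9/12) = 7.266 · e^0.030300
= 7.266 × 1.030764 = £7.490 per bushel

£7.490 per bushel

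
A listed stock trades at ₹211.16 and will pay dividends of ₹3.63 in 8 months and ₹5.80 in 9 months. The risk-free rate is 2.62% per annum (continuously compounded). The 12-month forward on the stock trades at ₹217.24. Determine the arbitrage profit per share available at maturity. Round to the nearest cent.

PV(dividends) I = 3.63·e^(−0.0262·8/12) + 5.80·e^(−0.0262·9/12) = 9.2543
Fair forward F* = (S − I)·e^(rT) = (211.16 − 9.2543)·e^0.026200 = 201.9057 × 1.026546 = 207.2655
Market ₹217.24 > fair 207.2655: forward overpriced → cash-and-carry (borrow at r, buy the stock and collect the dividends, short the forward).
Profit at T = |F_mkt − F*| = |217.24 − 207.2655| = ₹9.97 per share

₹9.97 per share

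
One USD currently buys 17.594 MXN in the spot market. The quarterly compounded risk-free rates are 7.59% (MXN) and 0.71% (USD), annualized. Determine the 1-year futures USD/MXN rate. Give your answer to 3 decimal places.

By covered interest parity, F = S · (1+r_MXN/4)^(4T) / (1+r_USD/4)^(4T)
= 17.594 × 1.078088 / 1.007119 = 17.594 × 1.070467
F = 18.834 MXN per USD

18.834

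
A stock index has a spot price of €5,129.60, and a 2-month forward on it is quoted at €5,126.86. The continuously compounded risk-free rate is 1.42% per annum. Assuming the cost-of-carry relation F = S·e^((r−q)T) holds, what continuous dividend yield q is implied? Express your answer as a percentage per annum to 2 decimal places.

1.74%

From F = S·e^((r−q)T): (r − q) = ln(F/S)/T
ln(5126.86/5129.60) = ln(0.999466) = -0.000534
(r − q) = -0.000534 / (2/12) = -0.003204
q = r − ln(F/S)/T = 0.0142 + 0.003204 = 0.017404
q = 1.74%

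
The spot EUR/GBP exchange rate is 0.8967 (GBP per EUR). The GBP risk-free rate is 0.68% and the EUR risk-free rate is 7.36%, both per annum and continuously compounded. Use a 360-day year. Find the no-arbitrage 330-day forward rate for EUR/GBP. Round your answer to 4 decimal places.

0.8434

F = S·e^((r_GBP − r_EUR)T) = 0.8967 · e^((0.0068 − 0.0736) × 330/360)
= 0.8967 · e^-0.061233 = 0.8967 × 0.940604
F = 0.8434 GBP per EUR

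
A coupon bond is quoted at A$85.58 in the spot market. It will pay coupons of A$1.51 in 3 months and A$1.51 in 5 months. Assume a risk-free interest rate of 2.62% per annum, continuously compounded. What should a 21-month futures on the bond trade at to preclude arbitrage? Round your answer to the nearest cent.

A$86.46

PV(coupons) I = 1.51·e^(−0.0262·3/12) + 1.51·e^(−0.0262·5/12)
I = 1.5001 + 1.4936 = 2.9937
F = (S − I)·e^(rT) = (85.58 − 2.9937) · e^(0.0262·21/12)
= 82.5863 · e^0.045850 = 82.5863 × 1.046917 = A$86.46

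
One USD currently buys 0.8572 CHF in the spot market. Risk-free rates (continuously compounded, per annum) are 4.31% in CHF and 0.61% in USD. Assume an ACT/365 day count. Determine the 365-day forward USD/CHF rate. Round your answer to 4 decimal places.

0.8895

F = S·e^((r_CHF − r_USD)T) = 0.8572 · e^((0.0431 − 0.0061) × 365/365)
= 0.8572 · e^0.037000 = 0.8572 × 1.037693
F = 0.8895 CHF per USD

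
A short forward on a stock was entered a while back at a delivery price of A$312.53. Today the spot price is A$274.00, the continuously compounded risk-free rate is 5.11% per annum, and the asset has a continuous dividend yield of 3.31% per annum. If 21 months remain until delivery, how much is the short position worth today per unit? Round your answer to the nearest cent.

A$27.22

Current fair forward for the remaining 21 months: F = S·e^((r − q)·T), (r − q) = 0.0511 − 0.0331 = 0.0180
F = 274.00 · e^(0.0180 × 21/12) = 274.00 × 1.032001 = 282.7683
Value of long forward = (F − K)·e^(−rT) = (282.7683 − 312.53) · e^(−0.0511·21/12)
= -29.7617 × 0.914457 = -27.22
Short position value = −(long value) = A$27.22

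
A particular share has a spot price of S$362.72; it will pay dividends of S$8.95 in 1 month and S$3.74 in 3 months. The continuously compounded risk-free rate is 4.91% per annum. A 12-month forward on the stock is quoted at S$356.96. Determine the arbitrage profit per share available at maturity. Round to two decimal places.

PV(dividends) I = 8.95·e^(−0.0491·1/12) + 3.74·e^(−0.0491·3/12) = 12.6078
Fair forward F* = (S − I)·e^(rT) = (362.72 − 12.6078)·e^0.049100 = 350.1122 × 1.050325 = 367.7316
Market S$356.96 < fair 367.7316: forward underpriced → reverse cash-and-carry (short the stock, invest proceeds at r, pay the dividends, go long the forward).
Profit at T = |F_mkt − F*| = |356.96 − 367.7316| = S$10.77 per share

S$10.77 per share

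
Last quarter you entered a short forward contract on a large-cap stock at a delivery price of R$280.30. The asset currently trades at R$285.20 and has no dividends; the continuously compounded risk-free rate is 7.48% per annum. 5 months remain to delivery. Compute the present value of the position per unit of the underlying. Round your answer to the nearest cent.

-R$13.50

Current fair forward for the remaining 5 months: F = S·e^(r·T), r = 0.0748
F = 285.20 · e^(0.0748 × 5/12) = 285.20 × 1.031657 = 294.2286
Value of long forward = (F − K)·e^(−rT) = (294.2286 − 280.30) · e^(−0.0748·5/12)
= 13.9286 × 0.969314 = 13.50
Short position value = −(long value) = -R$13.50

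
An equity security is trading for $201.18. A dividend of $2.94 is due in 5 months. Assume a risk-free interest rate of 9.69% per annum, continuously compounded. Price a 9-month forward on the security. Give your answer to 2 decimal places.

PV(dividends) I = 2.94·e^(−0.0969·5/12)
I = 2.8237
F = (S − I)·e^(rT) = (201.18 − 2.8237) · e^(0.0969·9/12)
= 198.3563 · e^0.072675 = 198.3563 × 1.075381 = $213.31

$213.31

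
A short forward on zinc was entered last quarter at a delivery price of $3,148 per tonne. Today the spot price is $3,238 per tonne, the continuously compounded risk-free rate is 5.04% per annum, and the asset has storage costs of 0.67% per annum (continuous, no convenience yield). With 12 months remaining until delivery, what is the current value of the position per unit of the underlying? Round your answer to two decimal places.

-$266.49 per tonne

Current fair forward for the remaining 12 months: F = S·e^((r + u)·T), (r + u) = 0.0504 + 0.0067 = 0.0571
F = 3238 · e^(0.0571 × 12/12) = 3238 × 1.05876168 = 3428.2703
Value of long forward = (F − K)·e^(−rT) = (3428.2703 − 3148) · e^(−0.0504·12/12)
= 280.2703 × 0.95084901 = 266.49
Short position value = −(long value) = -$266.49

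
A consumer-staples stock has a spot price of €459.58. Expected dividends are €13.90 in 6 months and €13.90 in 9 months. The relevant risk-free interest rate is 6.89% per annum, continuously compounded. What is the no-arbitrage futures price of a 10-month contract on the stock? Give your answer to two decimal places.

PV(dividends) I = 13.90·e^(−0.0689·6/12) + 13.90·e^(−0.0689·9/12)
I = 13.4293 + 13.2000 = 26.6293
F = (S − I)·e^(rT) = (459.58 − 26.6293) · e^(0.0689·10/12)
= 432.9507 · e^0.057417 = 432.9507 × 1.059097 = €458.54

€458.54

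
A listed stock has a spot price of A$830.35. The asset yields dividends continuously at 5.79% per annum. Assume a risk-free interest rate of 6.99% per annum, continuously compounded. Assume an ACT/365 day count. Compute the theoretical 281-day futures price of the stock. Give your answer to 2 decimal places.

F = S·e^((r − q)T) = 830.35 · e^((0.0699 − 0.0579) × 281/365)
= 830.35 · e^0.009238 = 830.35 × 1.009281
F = A$838.06

A$838.06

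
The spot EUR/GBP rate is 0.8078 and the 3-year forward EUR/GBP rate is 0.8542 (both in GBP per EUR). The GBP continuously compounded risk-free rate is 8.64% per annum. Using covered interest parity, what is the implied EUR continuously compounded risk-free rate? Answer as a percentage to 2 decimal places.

F = S·e^((r_GBP − r_EUR)T) ⇒ r_EUR = r_GBP − ln(F/S)/T
ln(0.8542/0.8078) = 0.055851; /(3) = 0.018617
r_EUR = 0.0864 − 0.018617 = 0.067783
r_EUR = 6.78%

6.78%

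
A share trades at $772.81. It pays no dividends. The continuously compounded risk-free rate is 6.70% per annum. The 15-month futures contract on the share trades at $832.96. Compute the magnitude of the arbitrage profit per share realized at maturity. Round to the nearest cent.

$7.36 per share

Fair futures: F* = S·e^(carry·T), with carry = r = 0.0670
F* = 772.81 · e^(0.0670 × 15/12) = 772.81 · e^0.083750 = 772.81 × 1.087357 = $840.3204
Market $832.96 < fair $840.3204: forward underpriced → reverse cash-and-carry (short spot, go long the forward).
At maturity, profit = |F_mkt − F*| = |832.96 − 840.3204| = $7.36 per share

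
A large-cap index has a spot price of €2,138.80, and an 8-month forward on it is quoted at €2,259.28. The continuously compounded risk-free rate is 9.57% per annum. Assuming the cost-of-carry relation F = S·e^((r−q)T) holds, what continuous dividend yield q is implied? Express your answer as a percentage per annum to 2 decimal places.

1.35%

From F = S·e^((r−q)T): (r − q) = ln(F/S)/T
ln(2259.28/2138.80) = ln(1.056331) = 0.054802
(r − q) = 0.054802 / (8/12) = 0.082203
q = r − ln(F/S)/T = 0.0957 − 0.082203 = 0.013497
q = 1.35%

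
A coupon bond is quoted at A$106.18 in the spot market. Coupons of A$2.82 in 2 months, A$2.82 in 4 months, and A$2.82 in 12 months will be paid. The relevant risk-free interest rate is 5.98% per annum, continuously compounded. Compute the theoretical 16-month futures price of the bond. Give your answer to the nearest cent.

PV(coupons) I = 2.82·e^(−0.0598·2/12) + 2.82·e^(−0.0598·4/12) + 2.82·e^(−0.0598·12/12)
I = 2.7920 + 2.7643 + 2.6563 = 8.2126
F = (S − I)·e^(rT) = (106.18 − 8.2126) · e^(0.0598·16/12)
= 97.9674 · e^0.079733 = 97.9674 × 1.082998 = A$106.10

A$106.10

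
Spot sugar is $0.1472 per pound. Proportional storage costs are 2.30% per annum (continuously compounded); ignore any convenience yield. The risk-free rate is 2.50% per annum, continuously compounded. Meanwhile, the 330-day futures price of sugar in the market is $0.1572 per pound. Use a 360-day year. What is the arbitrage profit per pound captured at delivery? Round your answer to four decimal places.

$0.0034 per pound

Fair futures: F* = S·e^(carry·T), with carry = (r + u) = 0.0250 + 0.0230 = 0.0480
F* = 0.1472 · e^(0.0480 × 330/360) = 0.1472 · e^0.044000 = 0.1472 × 1.044982 = $0.1538
Market $0.1572 > fair $0.1538: forward overpriced → cash-and-carry (buy spot, short the forward).
At maturity, profit = |F_mkt − F*| = |0.1572 − 0.1538| = $0.0034 per pound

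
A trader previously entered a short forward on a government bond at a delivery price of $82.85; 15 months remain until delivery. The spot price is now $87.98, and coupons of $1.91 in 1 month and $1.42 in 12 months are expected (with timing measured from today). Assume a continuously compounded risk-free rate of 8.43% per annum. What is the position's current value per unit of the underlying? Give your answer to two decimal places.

-$10.21

PV(remaining coupons) I = 1.91·e^(−0.0843·1/12) + 1.42·e^(−0.0843·12/12) = 3.2018
Current forward F = (S − I)·e^(rT) = (87.98 − 3.2018)·e^(0.0843·15/12) = 84.7782 × 1.111127 = 94.1993
Value (long) = (F − K)·e^(−rT) = (94.1993 − 82.85) × 0.899987 = 10.2142
Short position value = −(long value) = -$10.21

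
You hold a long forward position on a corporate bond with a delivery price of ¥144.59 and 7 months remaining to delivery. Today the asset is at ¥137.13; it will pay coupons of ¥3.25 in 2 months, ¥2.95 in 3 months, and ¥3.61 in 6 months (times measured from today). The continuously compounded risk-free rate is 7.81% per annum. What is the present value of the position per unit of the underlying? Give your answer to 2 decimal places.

PV(remaining coupons) I = 3.25·e^(−0.0781·2/12) + 2.95·e^(−0.0781·3/12) + 3.61·e^(−0.0781·6/12) = 9.5727
Current forward F = (S − I)·e^(rT) = (137.13 − 9.5727)·e^(0.0781·7/12) = 127.5573 × 1.046612 = 133.5030
Value (long) = (F − K)·e^(−rT) = (133.5030 − 144.59) × 0.955464 = -10.5932
Value = -¥10.59

-¥10.59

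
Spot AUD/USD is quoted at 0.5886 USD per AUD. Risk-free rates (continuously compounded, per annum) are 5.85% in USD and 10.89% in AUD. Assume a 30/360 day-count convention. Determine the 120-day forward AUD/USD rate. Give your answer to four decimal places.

0.5788

F = S·e^((r_USD − r_AUD)T) = 0.5886 · e^((0.0585 − 0.1089) × 120/360)
= 0.5886 · e^-0.016800 = 0.5886 × 0.983340
F = 0.5788 USD per AUD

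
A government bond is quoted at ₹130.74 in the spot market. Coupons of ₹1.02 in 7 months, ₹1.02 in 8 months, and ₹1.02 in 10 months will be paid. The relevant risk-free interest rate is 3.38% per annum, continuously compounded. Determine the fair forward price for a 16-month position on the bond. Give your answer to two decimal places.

₹133.64

PV(coupons) I = 1.02·e^(−0.0338·7/12) + 1.02·e^(−0.0338·8/12) + 1.02·e^(−0.0338·10/12)
I = 1.0001 + 0.9973 + 0.9917 = 2.9891
F = (S − I)·e^(rT) = (130.74 − 2.9891) · e^(0.0338·16/12)
= 127.7509 · e^0.045067 = 127.7509 × 1.046098 = ₹133.64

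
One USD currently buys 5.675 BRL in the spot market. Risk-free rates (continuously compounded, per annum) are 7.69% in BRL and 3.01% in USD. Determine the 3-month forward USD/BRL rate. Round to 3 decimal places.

5.742

F = S·e^((r_BRL − r_USD)T) = 5.675 · e^((0.0769 − 0.0301) × 3/12)
= 5.675 · e^0.011700 = 5.675 × 1.011769
F = 5.742 BRL per USD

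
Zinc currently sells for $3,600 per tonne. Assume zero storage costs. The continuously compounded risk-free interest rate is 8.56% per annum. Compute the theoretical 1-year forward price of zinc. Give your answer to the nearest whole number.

$3,922 per tonne

F = S·e^(rT) = 3600 · e^(0.0856 × 1) = 3600 · e^0.085600
= 3600 × 1.089370 = $3,922 per tonne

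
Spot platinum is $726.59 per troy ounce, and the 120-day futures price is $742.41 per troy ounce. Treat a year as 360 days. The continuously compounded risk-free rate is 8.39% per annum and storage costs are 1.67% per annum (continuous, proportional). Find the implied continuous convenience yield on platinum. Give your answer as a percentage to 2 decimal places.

3.60%

F = S·e^((r+u−y)T) ⇒ (r+u−y) = ln(F/S)/T
ln(742.41/726.59) = 0.021539; /T ⇒ 0.064617
y = r + u − ln(F/S)/T = 0.0839 + 0.0167 − 0.064617 = 0.035983
y = 3.60%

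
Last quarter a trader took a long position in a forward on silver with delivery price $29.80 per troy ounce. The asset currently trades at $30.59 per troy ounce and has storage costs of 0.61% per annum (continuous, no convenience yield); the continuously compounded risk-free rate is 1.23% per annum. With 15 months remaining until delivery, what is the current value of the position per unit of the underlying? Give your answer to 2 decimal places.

Current fair forward for the remaining 15 months: F = S·e^((r + u)·T), (r + u) = 0.0123 + 0.0061 = 0.0184
F = 30.59 · e^(0.0184 × 15/12) = 30.59 × 1.023267 = 31.3017
Value of long forward = (F − K)·e^(−rT) = (31.3017 − 29.80) · e^(−0.0123·15/12)
= 1.5017 × 0.984743 = 1.48

$1.48 per troy ounce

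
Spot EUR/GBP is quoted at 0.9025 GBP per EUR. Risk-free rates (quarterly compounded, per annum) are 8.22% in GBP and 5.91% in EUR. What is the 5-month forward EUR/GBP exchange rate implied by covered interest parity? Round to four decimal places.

By covered interest parity, F = S · (1+r_GBP/4)^(4T) / (1+r_EUR/4)^(4T)
= 0.9025 × 1.034484 / 1.024746 = 0.9025 × 1.009503
F = 0.9111 GBP per EUR

0.9111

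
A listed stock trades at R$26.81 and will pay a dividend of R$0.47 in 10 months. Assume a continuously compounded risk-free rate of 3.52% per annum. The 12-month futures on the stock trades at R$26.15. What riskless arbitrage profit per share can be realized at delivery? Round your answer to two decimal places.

R$1.15 per share

PV(dividends) I = 0.47·e^(−0.0352·10/12) = 0.4564
Fair futures F* = (S − I)·e^(rT) = (26.81 − 0.4564)·e^0.035200 = 26.3536 × 1.035827 = 27.2978
Market R$26.15 < fair 27.2978: forward underpriced → reverse cash-and-carry (short the stock, invest proceeds at r, pay the dividends, go long the forward).
Profit at T = |F_mkt − F*| = |26.15 − 27.2978| = R$1.15 per share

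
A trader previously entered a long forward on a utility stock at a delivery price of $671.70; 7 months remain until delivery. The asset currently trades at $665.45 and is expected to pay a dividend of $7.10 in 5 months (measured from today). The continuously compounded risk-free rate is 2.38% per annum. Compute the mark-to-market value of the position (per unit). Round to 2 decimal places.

-$4.02

PV(remaining dividends) I = 7.10·e^(−0.0238·5/12) = 7.0299
Current forward F = (S − I)·e^(rT) = (665.45 − 7.0299)·e^(0.0238·7/12) = 658.4201 × 1.013980 = 667.6248
Value (long) = (F − K)·e^(−rT) = (667.6248 − 671.70) × 0.986213 = -4.0190
Value = -$4.02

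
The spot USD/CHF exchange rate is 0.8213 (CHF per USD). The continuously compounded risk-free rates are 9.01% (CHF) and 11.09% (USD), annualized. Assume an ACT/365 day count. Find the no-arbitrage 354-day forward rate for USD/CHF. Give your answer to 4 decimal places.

F = S·e^((r_CHF − r_USD)T) = 0.8213 · e^((0.0901 − 0.1109) × 354/365)
= 0.8213 · e^-0.020173 = 0.8213 × 0.980029
F = 0.8049 CHF per USD

0.8049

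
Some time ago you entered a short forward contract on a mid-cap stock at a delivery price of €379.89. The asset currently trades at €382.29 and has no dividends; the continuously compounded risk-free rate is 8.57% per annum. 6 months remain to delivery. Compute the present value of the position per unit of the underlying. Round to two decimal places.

-€18.33

Current fair forward for the remaining 6 months: F = S·e^(r·T), r = 0.0857
F = 382.29 · e^(0.0857 × 6/12) = 382.29 × 1.043781 = 399.0270
Value of long forward = (F − K)·e^(−rT) = (399.0270 − 379.89) · e^(−0.0857·6/12)
= 19.1370 × 0.958055 = 18.33
Short position value = −(long value) = -€18.33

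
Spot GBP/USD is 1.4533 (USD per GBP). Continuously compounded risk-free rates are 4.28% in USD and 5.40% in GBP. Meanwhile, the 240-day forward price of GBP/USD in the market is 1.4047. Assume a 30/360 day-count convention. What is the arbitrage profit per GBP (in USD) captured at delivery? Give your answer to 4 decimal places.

0.0378 per GBP (in USD)

Fair forward: F* = S·e^(carry·T), with carry = (r_USD − r_GBP) = 0.0428 − 0.0540 = -0.0112
F* = 1.4533 · e^(-0.0112 × 240/360) = 1.4533 · e^-0.007467 = 1.4533 × 0.992561 = 1.4425
Market 1.4047 < fair 1.4425: forward underpriced → reverse cash-and-carry (short spot, go long the forward).
At maturity, profit = |F_mkt − F*| = |1.4047 − 1.4425| = 0.0378 per GBP (in USD)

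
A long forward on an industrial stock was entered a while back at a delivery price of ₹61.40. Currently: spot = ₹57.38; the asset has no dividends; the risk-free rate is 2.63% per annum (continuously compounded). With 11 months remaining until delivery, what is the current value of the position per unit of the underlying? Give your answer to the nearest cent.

-₹2.56

Current fair forward for the remaining 11 months: F = S·e^(r·T), r = 0.0263
F = 57.38 · e^(0.0263 × 11/12) = 57.38 × 1.024401 = 58.7801
Value of long forward = (F − K)·e^(−rT) = (58.7801 − 61.40) · e^(−0.0263·11/12)
= -2.6199 × 0.976180 = -2.56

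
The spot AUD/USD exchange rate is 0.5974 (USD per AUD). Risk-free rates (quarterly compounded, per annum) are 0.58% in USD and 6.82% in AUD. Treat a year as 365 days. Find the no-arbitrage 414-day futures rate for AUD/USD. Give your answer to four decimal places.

By covered interest parity, F = S · (1+r_USD/4)^(4T) / (1+r_AUD/4)^(4T)
= 0.5974 × 1.006596 / 1.079722 = 0.5974 × 0.932273
F = 0.5569 USD per AUD

0.5569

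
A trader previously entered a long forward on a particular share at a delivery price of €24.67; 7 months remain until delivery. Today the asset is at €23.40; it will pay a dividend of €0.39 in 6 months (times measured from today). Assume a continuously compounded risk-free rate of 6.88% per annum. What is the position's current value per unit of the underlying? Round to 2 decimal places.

PV(remaining dividends) I = 0.39·e^(−0.0688·6/12) = 0.3768
Current forward F = (S − I)·e^(rT) = (23.40 − 0.3768)·e^(0.0688·7/12) = 23.0232 × 1.040950 = 23.9660
Value (long) = (F − K)·e^(−rT) = (23.9660 − 24.67) × 0.960661 = -0.6763
Value = -€0.68

-€0.68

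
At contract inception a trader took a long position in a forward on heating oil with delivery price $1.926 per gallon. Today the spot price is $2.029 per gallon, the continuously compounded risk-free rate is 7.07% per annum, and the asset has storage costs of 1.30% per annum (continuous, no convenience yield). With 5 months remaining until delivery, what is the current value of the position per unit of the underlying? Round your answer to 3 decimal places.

Current fair forward for the remaining 5 months: F = S·e^((r + u)·T), (r + u) = 0.0707 + 0.0130 = 0.0837
F = 2.029 · e^(0.0837 × 5/12) = 2.029 × 1.035490 = 2.1010
Value of long forward = (F − K)·e^(−rT) = (2.1010 − 1.926) · e^(−0.0707·5/12)
= 0.1750 × 0.970971 = 0.170

$0.170 per gallon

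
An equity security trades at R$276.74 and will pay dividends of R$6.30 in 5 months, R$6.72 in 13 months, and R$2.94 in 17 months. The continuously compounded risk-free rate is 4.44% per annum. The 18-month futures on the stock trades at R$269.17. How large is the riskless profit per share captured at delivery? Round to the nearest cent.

PV(dividends) I = 6.30·e^(−0.0444·5/12) + 6.72·e^(−0.0444·13/12) + 2.94·e^(−0.0444·17/12) = 15.3497
Fair futures F* = (S − I)·e^(rT) = (276.74 − 15.3497)·e^0.066600 = 261.3903 × 1.068868 = 279.3917
Market R$269.17 < fair 279.3917: forward underpriced → reverse cash-and-carry (short the stock, invest proceeds at r, pay the dividends, go long the forward).
Profit at T = |F_mkt − F*| = |269.17 − 279.3917| = R$10.22 per share

R$10.22 per share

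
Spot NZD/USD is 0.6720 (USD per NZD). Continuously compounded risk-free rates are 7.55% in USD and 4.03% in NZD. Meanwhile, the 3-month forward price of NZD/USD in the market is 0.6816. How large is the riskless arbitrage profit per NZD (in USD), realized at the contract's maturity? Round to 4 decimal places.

Fair forward: F* = S·e^(carry·T), with carry = (r_USD − r_NZD) = 0.0755 − 0.0403 = 0.0352
F* = 0.6720 · e^(0.0352 × 3/12) = 0.6720 · e^0.008800 = 0.6720 × 1.008839 = 0.6779
Market 0.6816 > fair 0.6779: forward overpriced → cash-and-carry (buy spot, short the forward).
At maturity, profit = |F_mkt − F*| = |0.6816 − 0.6779| = 0.0037 per NZD (in USD)

0.0037 per NZD (in USD)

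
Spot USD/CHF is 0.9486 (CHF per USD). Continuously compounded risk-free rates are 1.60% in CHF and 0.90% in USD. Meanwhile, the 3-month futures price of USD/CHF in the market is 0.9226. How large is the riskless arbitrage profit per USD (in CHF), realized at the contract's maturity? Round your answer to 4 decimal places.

Fair futures: F* = S·e^(carry·T), with carry = (r_CHF − r_USD) = 0.0160 − 0.0090 = 0.0070
F* = 0.9486 · e^(0.0070 × 3/12) = 0.9486 · e^0.001750 = 0.9486 × 1.001752 = 0.9503
Market 0.9226 < fair 0.9503: forward underpriced → reverse cash-and-carry (short spot, go long the forward).
At maturity, profit = |F_mkt − F*| = |0.9226 − 0.9503| = 0.0277 per USD (in CHF)

0.0277 per USD (in CHF)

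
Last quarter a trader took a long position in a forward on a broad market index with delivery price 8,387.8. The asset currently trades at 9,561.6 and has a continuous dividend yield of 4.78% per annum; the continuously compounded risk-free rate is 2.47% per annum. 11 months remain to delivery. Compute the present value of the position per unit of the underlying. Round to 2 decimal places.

951.67

Current fair forward for the remaining 11 months: F = S·e^((r − q)·T), (r − q) = 0.0247 − 0.0478 = -0.0231
F = 9561.6 · e^(-0.0231 × 11/12) = 9561.6 × 0.97904762 = 9361.2617
Value of long forward = (F − K)·e^(−rT) = (9361.2617 − 8387.8) · e^(−0.0247·11/12)
= 973.4617 × 0.97761273 = 951.67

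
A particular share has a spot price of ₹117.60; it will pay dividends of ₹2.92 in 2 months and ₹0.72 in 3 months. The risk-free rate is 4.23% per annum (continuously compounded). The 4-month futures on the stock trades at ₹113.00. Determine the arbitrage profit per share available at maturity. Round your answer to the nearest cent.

PV(dividends) I = 2.92·e^(−0.0423·2/12) + 0.72·e^(−0.0423·3/12) = 3.6119
Fair futures F* = (S − I)·e^(rT) = (117.60 − 3.6119)·e^0.014100 = 113.9881 × 1.014200 = 115.6067
Market ₹113.00 < fair 115.6067: forward underpriced → reverse cash-and-carry (short the stock, invest proceeds at r, pay the dividends, go long the forward).
Profit at T = |F_mkt − F*| = |113.00 − 115.6067| = ₹2.61 per share

₹2.61 per share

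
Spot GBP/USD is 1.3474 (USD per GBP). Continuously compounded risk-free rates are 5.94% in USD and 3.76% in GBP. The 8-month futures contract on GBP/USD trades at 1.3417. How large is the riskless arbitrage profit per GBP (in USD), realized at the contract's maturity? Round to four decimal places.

Fair futures: F* = S·e^(carry·T), with carry = (r_USD − r_GBP) = 0.0594 − 0.0376 = 0.0218
F* = 1.3474 · e^(0.0218 × 8/12) = 1.3474 · e^0.014533 = 1.3474 × 1.014639 = 1.3671
Market 1.3417 < fair 1.3671: forward underpriced → reverse cash-and-carry (short spot, go long the forward).
At maturity, profit = |F_mkt − F*| = |1.3417 − 1.3671| = 0.0254 per GBP (in USD)

0.0254 per GBP (in USD)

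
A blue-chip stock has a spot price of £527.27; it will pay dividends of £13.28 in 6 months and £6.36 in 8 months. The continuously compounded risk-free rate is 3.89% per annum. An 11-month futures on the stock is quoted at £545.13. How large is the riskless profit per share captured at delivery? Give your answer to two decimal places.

£18.64 per share

PV(dividends) I = 13.28·e^(−0.0389·6/12) + 6.36·e^(−0.0389·8/12) = 19.2214
Fair futures F* = (S − I)·e^(rT) = (527.27 − 19.2214)·e^0.035658 = 508.0486 × 1.036301 = 526.4913
Market £545.13 > fair 526.4913: forward overpriced → cash-and-carry (borrow at r, buy the stock and collect the dividends, short the forward).
Profit at T = |F_mkt − F*| = |545.13 − 526.4913| = £18.64 per share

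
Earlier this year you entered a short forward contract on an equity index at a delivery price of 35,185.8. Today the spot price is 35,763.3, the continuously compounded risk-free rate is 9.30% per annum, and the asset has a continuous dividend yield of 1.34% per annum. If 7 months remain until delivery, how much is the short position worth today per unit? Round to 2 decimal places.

-2157.02

Current fair forward for the remaining 7 months: F = S·e^((r − q)·T), (r − q) = 0.0930 − 0.0134 = 0.0796
F = 35763.3 · e^(0.0796 × 7/12) = 35763.3 × 1.04752824 = 37463.0667
Value of long forward = (F − K)·e^(−rT) = (37463.0667 − 35185.8) · e^(−0.0930·7/12)
= 2277.2667 × 0.94719528 = 2157.02
Short position value = −(long value) = -2157.02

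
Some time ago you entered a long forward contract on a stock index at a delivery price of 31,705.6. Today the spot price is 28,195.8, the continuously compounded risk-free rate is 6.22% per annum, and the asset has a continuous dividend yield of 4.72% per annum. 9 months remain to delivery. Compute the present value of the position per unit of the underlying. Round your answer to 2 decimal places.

-3045.37

Current fair forward for the remaining 9 months: F = S·e^((r − q)·T), (r − q) = 0.0622 − 0.0472 = 0.0150
F = 28195.8 · e^(0.0150 × 9/12) = 28195.8 × 1.01131352 = 28514.7937
Value of long forward = (F − K)·e^(−rT) = (28514.7937 − 31705.6) · e^(−0.0622·9/12)
= -3190.8063 × 0.95442139 = -3045.37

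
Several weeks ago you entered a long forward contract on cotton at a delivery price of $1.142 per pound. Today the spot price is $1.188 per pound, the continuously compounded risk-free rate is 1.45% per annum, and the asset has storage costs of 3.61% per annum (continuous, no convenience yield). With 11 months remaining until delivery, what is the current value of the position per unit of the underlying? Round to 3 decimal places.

$0.101 per pound

Current fair forward for the remaining 11 months: F = S·e^((r + u)·T), (r + u) = 0.0145 + 0.0361 = 0.0506
F = 1.188 · e^(0.0506 × 11/12) = 1.188 × 1.047476 = 1.2444
Value of long forward = (F − K)·e^(−rT) = (1.2444 − 1.142) · e^(−0.0145·11/12)
= 0.1024 × 0.986796 = 0.101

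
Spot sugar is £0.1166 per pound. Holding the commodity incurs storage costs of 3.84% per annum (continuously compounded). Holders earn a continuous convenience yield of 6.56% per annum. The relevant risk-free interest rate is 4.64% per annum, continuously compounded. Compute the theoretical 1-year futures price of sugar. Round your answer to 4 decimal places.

£0.1189 per pound

Net carry = r + u − y = 0.0464 + 0.0384 − 0.0656 = 0.0192
F = S·e^((r+u−y)T) = 0.1166 · e^(0.0192 × 1) = 0.1166 · e^0.019200
= 0.1166 × 1.019386 = £0.1189 per pound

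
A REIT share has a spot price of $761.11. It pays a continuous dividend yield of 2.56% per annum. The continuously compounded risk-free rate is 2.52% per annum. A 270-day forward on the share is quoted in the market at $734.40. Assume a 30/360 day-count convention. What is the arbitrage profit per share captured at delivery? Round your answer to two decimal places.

Fair forward: F* = S·e^(carry·T), with carry = (r − q) = 0.0252 − 0.0256 = -0.0004
F* = 761.11 · e^(-0.0004 × 270/360) = 761.11 · e^-0.000300 = 761.11 × 0.999700 = $760.8817
Market $734.40 < fair $760.8817: forward underpriced → reverse cash-and-carry (short spot, go long the forward).
At maturity, profit = |F_mkt − F*| = |734.40 − 760.8817| = $26.48 per share

$26.48 per share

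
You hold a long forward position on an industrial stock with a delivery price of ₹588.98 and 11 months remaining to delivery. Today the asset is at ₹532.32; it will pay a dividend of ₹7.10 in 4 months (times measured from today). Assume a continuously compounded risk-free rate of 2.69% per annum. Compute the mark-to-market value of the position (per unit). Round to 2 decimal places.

PV(remaining dividends) I = 7.10·e^(−0.0269·4/12) = 7.0366
Current forward F = (S − I)·e^(rT) = (532.32 − 7.0366)·e^(0.0269·11/12) = 525.2834 × 1.024965 = 538.3971
Value (long) = (F − K)·e^(−rT) = (538.3971 − 588.98) × 0.975643 = -49.3509
Value = -₹49.35

-₹49.35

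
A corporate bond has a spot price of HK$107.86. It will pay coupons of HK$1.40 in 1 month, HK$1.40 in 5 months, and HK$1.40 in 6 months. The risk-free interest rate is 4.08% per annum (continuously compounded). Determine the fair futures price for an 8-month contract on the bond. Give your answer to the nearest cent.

HK$106.58

PV(coupons) I = 1.40·e^(−0.0408·1/12) + 1.40·e^(−0.0408·5/12) + 1.40·e^(−0.0408·6/12)
I = 1.3952 + 1.3764 + 1.3717 = 4.1433
F = (S − I)·e^(rT) = (107.86 − 4.1433) · e^(0.0408·8/12)
= 103.7167 · e^0.027200 = 103.7167 × 1.027573 = HK$106.58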